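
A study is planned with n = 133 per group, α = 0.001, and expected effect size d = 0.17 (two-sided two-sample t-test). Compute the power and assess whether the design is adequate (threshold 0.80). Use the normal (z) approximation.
Power ≈ 0.03; the study is underpowered (power < 0.80)

Power calculation (two-sample t-test, normal approximation):
z_β = d · √(n/2) - z_{α/2}
z_β = 0.17 · √(133/2) - 3.291
z_β = 0.17 · 8.155 - 3.291
z_β = -1.904

Power = Φ(z_β) = Φ(-1.904) ≈ 0.028

Effect size d = 0.17 is very small by Cohen's convention (0.2/0.5/0.8).

Threshold: power ≥ 0.80 is conventionally adequate.
Power ≈ 0.03 → the study is underpowered (power < 0.80).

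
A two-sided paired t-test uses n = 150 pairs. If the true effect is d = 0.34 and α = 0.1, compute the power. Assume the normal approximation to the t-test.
Power ≈ 0.99

Power calculation (paired t-test, normal approximation):
z_β = d · √n - z_{α/2}
z_β = 0.34 · √150 - 1.645
z_β = 0.34 · 12.247 - 1.645
z_β = 2.519

Power = Φ(z_β) = Φ(2.519) ≈ 0.994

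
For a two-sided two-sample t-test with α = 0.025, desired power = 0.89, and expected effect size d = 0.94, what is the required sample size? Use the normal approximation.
n = 28 per group

Sample size formula (two-sample t-test, normal approximation):
n = 2 · ((z_{α/2} + z_β) / d)²

z_{α/2} = 2.241 (for α = 0.025, two-sided)
z_β = 1.227 (for power = 0.89)
d = 0.94

n = 2 · ((2.241 + 1.227) / 0.94)²
n = 2 · (3.689)²
n ≈ 27.22
Round up to the next whole number: n = 28 per group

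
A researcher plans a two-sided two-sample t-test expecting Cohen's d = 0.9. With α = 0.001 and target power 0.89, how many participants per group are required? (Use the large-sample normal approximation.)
n = 51 per group

Sample size formula (two-sample t-test, normal approximation):
n = 2 · ((z_{α/2} + z_β) / d)²

z_{α/2} = 3.291 (for α = 0.001, two-sided)
z_β = 1.227 (for power = 0.89)
d = 0.9

n = 2 · ((3.291 + 1.227) / 0.9)²
n = 2 · (5.020)²
n ≈ 50.40
Round up to the next whole number: n = 51 per group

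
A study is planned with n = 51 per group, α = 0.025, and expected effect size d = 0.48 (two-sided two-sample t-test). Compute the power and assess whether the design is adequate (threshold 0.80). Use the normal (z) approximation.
Power ≈ 0.57; the study is underpowered (power < 0.80)

Power calculation (two-sample t-test, normal approximation):
z_β = d · √(n/2) - z_{α/2}
z_β = 0.48 · √(51/2) - 2.241
z_β = 0.48 · 5.050 - 2.241
z_β = 0.182

Power = Φ(z_β) = Φ(0.182) ≈ 0.572

Effect size d = 0.48 is small by Cohen's convention (0.2/0.5/0.8).

Threshold: power ≥ 0.80 is conventionally adequate.
Power ≈ 0.57 → the study is underpowered (power < 0.80).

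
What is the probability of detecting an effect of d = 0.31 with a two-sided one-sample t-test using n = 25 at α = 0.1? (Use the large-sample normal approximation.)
Power ≈ 0.46

Power calculation (one-sample t-test, normal approximation):
z_β = d · √n - z_{α/2}
z_β = 0.31 · √25 - 1.645
z_β = 0.31 · 5.000 - 1.645
z_β = -0.095

Power = Φ(z_β) = Φ(-0.095) ≈ 0.462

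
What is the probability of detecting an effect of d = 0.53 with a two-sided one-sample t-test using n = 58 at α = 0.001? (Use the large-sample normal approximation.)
Power ≈ 0.77

Power calculation (one-sample t-test, normal approximation):
z_β = d · √n - z_{α/2}
z_β = 0.53 · √58 - 3.291
z_β = 0.53 · 7.616 - 3.291
z_β = 0.746

Power = Φ(z_β) = Φ(0.746) ≈ 0.772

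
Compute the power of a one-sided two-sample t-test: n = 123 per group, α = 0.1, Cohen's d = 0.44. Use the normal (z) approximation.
Power ≈ 0.98

Power calculation (two-sample t-test, normal approximation):
z_β = d · √(n/2) - z_α
z_β = 0.44 · √(123/2) - 1.282
z_β = 0.44 · 7.842 - 1.282
z_β = 2.169

Power = Φ(z_β) = Φ(2.169) ≈ 0.985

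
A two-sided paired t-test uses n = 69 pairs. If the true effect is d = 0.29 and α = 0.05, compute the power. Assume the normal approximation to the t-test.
Power ≈ 0.67

Power calculation (paired t-test, normal approximation):
z_β = d · √n - z_{α/2}
z_β = 0.29 · √69 - 1.960
z_β = 0.29 · 8.307 - 1.960
z_β = 0.449

Power = Φ(z_β) = Φ(0.449) ≈ 0.673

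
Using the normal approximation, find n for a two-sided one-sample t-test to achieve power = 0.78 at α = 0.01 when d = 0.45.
n = 56

Sample size formula (one-sample t-test, normal approximation):
n = ((z_{α/2} + z_β) / d)²

z_{α/2} = 2.576 (for α = 0.01, two-sided)
z_β = 0.772 (for power = 0.78)
d = 0.45

n = ((2.576 + 0.772) / 0.45)²
n = (7.440)²
n ≈ 55.35
Round up to the next whole number: n = 56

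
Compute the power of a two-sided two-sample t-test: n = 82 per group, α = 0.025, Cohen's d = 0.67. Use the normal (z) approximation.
Power ≈ 0.98

Power calculation (two-sample t-test, normal approximation):
z_β = d · √(n/2) - z_{α/2}
z_β = 0.67 · √(82/2) - 2.241
z_β = 0.67 · 6.403 - 2.241
z_β = 2.049

Power = Φ(z_β) = Φ(2.049) ≈ 0.980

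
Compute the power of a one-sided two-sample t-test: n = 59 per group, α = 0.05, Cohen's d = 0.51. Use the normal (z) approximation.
Power ≈ 0.87

Power calculation (two-sample t-test, normal approximation):
z_β = d · √(n/2) - z_α
z_β = 0.51 · √(59/2) - 1.645
z_β = 0.51 · 5.431 - 1.645
z_β = 1.125

Power = Φ(z_β) = Φ(1.125) ≈ 0.870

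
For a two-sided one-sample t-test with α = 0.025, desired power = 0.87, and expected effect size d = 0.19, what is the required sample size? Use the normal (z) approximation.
n = 315

Sample size formula (one-sample t-test, normal approximation):
n = ((z_{α/2} + z_β) / d)²

z_{α/2} = 2.241 (for α = 0.025, two-sided)
z_β = 1.126 (for power = 0.87)
d = 0.19

n = ((2.241 + 1.126) / 0.19)²
n = (17.721)²
n ≈ 314.03
Round up to the next whole number: n = 315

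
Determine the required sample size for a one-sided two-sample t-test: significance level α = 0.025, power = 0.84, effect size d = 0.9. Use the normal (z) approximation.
n = 22 per group

Sample size formula (two-sample t-test, normal approximation):
n = 2 · ((z_α + z_β) / d)²

z_α = 1.960 (for α = 0.025, one-sided)
z_β = 0.994 (for power = 0.84)
d = 0.9

n = 2 · ((1.960 + 0.994) / 0.9)²
n = 2 · (3.282)²
n ≈ 21.54
Round up to the next whole number: n = 22 per group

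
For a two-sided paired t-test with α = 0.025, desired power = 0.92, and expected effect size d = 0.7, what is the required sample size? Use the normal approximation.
n = 28 pairs

Sample size formula (paired t-test, normal approximation):
n = ((z_{α/2} + z_β) / d)²

z_{α/2} = 2.241 (for α = 0.025, two-sided)
z_β = 1.405 (for power = 0.92)
d = 0.7

n = ((2.241 + 1.405) / 0.7)²
n = (5.209)²
n ≈ 27.13
Round up to the next whole number: n = 28 pairs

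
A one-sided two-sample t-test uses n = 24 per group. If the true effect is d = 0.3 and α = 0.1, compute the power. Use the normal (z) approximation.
Power ≈ 0.40

Power calculation (two-sample t-test, normal approximation):
z_β = d · √(n/2) - z_α
z_β = 0.3 · √(24/2) - 1.282
z_β = 0.3 · 3.464 - 1.282
z_β = -0.242

Power = Φ(z_β) = Φ(-0.242) ≈ 0.404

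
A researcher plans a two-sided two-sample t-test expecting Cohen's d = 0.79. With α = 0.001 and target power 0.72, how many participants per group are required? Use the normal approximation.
n = 49 per group

Sample size formula (two-sample t-test, normal approximation):
n = 2 · ((z_{α/2} + z_β) / d)²

z_{α/2} = 3.291 (for α = 0.001, two-sided)
z_β = 0.583 (for power = 0.72)
d = 0.79

n = 2 · ((3.291 + 0.583) / 0.79)²
n = 2 · (4.904)²
n ≈ 48.10
Round up to the next whole number: n = 49 per group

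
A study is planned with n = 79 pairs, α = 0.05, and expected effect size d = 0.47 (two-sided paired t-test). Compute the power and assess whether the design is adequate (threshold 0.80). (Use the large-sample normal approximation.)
Power ≈ 0.99; the study is adequately powered (power ≥ 0.80)

Power calculation (paired t-test, normal approximation):
z_β = d · √n - z_{α/2}
z_β = 0.47 · √79 - 1.960
z_β = 0.47 · 8.888 - 1.960
z_β = 2.217

Power = Φ(z_β) = Φ(2.217) ≈ 0.987

Effect size d = 0.47 is small by Cohen's convention (0.2/0.5/0.8).

Threshold: power ≥ 0.80 is conventionally adequate.
Power ≈ 0.99 → the study is adequately powered (power ≥ 0.80).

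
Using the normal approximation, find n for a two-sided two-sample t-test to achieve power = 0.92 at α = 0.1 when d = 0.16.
n = 727 per group

Sample size formula (two-sample t-test, normal approximation):
n = 2 · ((z_{α/2} + z_β) / d)²

z_{α/2} = 1.645 (for α = 0.1, two-sided)
z_β = 1.405 (for power = 0.92)
d = 0.16

n = 2 · ((1.645 + 1.405) / 0.16)²
n = 2 · (19.063)²
n ≈ 726.80
Round up to the next whole number: n = 727 per group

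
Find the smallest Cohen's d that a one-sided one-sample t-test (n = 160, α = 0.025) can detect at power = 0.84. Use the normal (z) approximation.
d ≈ 0.23

Minimum detectable effect (one-sample t-test, normal approximation):
d = (z_α + z_β) / √n
d = (1.960 + 0.994) / √160
d = 2.954 / 12.649
d ≈ 0.23

By Cohen's convention (0.2 small / 0.5 medium / 0.8 large): small effect.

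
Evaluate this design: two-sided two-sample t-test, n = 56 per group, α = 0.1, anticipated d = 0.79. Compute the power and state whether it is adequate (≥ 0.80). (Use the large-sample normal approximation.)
Power ≈ 0.99; the study is adequately powered (power ≥ 0.80)

Power calculation (two-sample t-test, normal approximation):
z_β = d · √(n/2) - z_{α/2}
z_β = 0.79 · √(56/2) - 1.645
z_β = 0.79 · 5.292 - 1.645
z_β = 2.535

Power = Φ(z_β) = Φ(2.535) ≈ 0.994

Effect size d = 0.79 is medium by Cohen's convention (0.2/0.5/0.8).

Threshold: power ≥ 0.80 is conventionally adequate.
Power ≈ 0.99 → the study is adequately powered (power ≥ 0.80).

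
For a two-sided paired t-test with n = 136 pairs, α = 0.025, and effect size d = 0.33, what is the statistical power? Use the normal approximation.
Power ≈ 0.95

Power calculation (paired t-test, normal approximation):
z_β = d · √n - z_{α/2}
z_β = 0.33 · √136 - 2.241
z_β = 0.33 · 11.662 - 2.241
z_β = 1.607

Power = Φ(z_β) = Φ(1.607) ≈ 0.946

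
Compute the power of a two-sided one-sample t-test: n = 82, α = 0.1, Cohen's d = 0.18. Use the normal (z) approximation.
Power ≈ 0.49

Power calculation (one-sample t-test, normal approximation):
z_β = d · √n - z_{α/2}
z_β = 0.18 · √82 - 1.645
z_β = 0.18 · 9.055 - 1.645
z_β = -0.015

Power = Φ(z_β) = Φ(-0.015) ≈ 0.494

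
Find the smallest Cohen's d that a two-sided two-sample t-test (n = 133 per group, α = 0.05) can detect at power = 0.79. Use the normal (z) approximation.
d ≈ 0.34

Minimum detectable effect (two-sample t-test, normal approximation):
d = (z_{α/2} + z_β) / √(n/2)
d = (1.960 + 0.806) / √(133/2)
d = 2.766 / 8.155
d ≈ 0.34

By Cohen's convention (0.2 small / 0.5 medium / 0.8 large): small effect.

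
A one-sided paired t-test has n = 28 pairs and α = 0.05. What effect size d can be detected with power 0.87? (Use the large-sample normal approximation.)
d ≈ 0.52

Minimum detectable effect (paired t-test, normal approximation):
d = (z_α + z_β) / √n
d = (1.645 + 1.126) / √28
d = 2.771 / 5.292
d ≈ 0.52

By Cohen's convention (0.2 small / 0.5 medium / 0.8 large): medium effect.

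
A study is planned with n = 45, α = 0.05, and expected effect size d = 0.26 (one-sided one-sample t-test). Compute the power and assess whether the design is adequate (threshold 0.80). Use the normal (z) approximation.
Power ≈ 0.54; the study is underpowered (power < 0.80)

Power calculation (one-sample t-test, normal approximation):
z_β = d · √n - z_α
z_β = 0.26 · √45 - 1.645
z_β = 0.26 · 6.708 - 1.645
z_β = 0.099

Power = Φ(z_β) = Φ(0.099) ≈ 0.540

Effect size d = 0.26 is small by Cohen's convention (0.2/0.5/0.8).

Threshold: power ≥ 0.80 is conventionally adequate.
Power ≈ 0.54 → the study is underpowered (power < 0.80).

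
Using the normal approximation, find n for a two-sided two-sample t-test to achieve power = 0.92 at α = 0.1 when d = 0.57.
n = 58 per group

Sample size formula (two-sample t-test, normal approximation):
n = 2 · ((z_{α/2} + z_β) / d)²

z_{α/2} = 1.645 (for α = 0.1, two-sided)
z_β = 1.405 (for power = 0.92)
d = 0.57

n = 2 · ((1.645 + 1.405) / 0.57)²
n = 2 · (5.351)²
n ≈ 57.27
Round up to the next whole number: n = 58 per group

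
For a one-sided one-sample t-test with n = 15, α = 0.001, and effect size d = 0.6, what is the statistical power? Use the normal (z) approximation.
Power ≈ 0.22

Power calculation (one-sample t-test, normal approximation):
z_β = d · √n - z_α
z_β = 0.6 · √15 - 3.090
z_β = 0.6 · 3.873 - 3.090
z_β = -0.766

Power = Φ(z_β) = Φ(-0.766) ≈ 0.222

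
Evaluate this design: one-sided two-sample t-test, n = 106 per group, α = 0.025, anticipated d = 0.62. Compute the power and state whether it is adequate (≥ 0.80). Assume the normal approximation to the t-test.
Power ≈ 0.99; the study is adequately powered (power ≥ 0.80)

Power calculation (two-sample t-test, normal approximation):
z_β = d · √(n/2) - z_α
z_β = 0.62 · √(106/2) - 1.960
z_β = 0.62 · 7.280 - 1.960
z_β = 2.554

Power = Φ(z_β) = Φ(2.554) ≈ 0.995

Effect size d = 0.62 is medium by Cohen's convention (0.2/0.5/0.8).

Threshold: power ≥ 0.80 is conventionally adequate.
Power ≈ 0.99 → the study is adequately powered (power ≥ 0.80).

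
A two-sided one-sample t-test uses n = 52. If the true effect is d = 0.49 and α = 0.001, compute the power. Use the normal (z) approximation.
Power ≈ 0.60

Power calculation (one-sample t-test, normal approximation):
z_β = d · √n - z_{α/2}
z_β = 0.49 · √52 - 3.291
z_β = 0.49 · 7.211 - 3.291
z_β = 0.243

Power = Φ(z_β) = Φ(0.243) ≈ 0.596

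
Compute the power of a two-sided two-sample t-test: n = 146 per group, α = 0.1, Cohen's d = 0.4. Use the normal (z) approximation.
Power ≈ 0.96

Power calculation (two-sample t-test, normal approximation):
z_β = d · √(n/2) - z_{α/2}
z_β = 0.4 · √(146/2) - 1.645
z_β = 0.4 · 8.544 - 1.645
z_β = 1.773

Power = Φ(z_β) = Φ(1.773) ≈ 0.962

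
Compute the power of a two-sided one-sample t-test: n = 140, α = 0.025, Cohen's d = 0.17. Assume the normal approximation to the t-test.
Power ≈ 0.41

Power calculation (one-sample t-test, normal approximation):
z_β = d · √n - z_{α/2}
z_β = 0.17 · √140 - 2.241
z_β = 0.17 · 11.832 - 2.241
z_β = -0.230

Power = Φ(z_β) = Φ(-0.230) ≈ 0.409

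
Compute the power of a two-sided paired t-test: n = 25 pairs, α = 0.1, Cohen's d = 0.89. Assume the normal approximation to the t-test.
Power ≈ 1.00

Power calculation (paired t-test, normal approximation):
z_β = d · √n - z_{α/2}
z_β = 0.89 · √25 - 1.645
z_β = 0.89 · 5.000 - 1.645
z_β = 2.805

Power = Φ(z_β) = Φ(2.805) ≈ 0.997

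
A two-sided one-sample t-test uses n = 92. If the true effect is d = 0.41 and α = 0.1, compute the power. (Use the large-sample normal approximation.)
Power ≈ 0.99

Power calculation (one-sample t-test, normal approximation):
z_β = d · √n - z_{α/2}
z_β = 0.41 · √92 - 1.645
z_β = 0.41 · 9.592 - 1.645
z_β = 2.288

Power = Φ(z_β) = Φ(2.288) ≈ 0.989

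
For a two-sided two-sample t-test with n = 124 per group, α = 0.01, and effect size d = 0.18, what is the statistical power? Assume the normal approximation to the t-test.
Power ≈ 0.12

Power calculation (two-sample t-test, normal approximation):
z_β = d · √(n/2) - z_{α/2}
z_β = 0.18 · √(124/2) - 2.576
z_β = 0.18 · 7.874 - 2.576
z_β = -1.159

Power = Φ(z_β) = Φ(-1.159) ≈ 0.123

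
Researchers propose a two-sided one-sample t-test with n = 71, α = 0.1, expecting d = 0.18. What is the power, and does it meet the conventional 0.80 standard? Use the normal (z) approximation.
Power ≈ 0.45; the study is underpowered (power < 0.80)

Power calculation (one-sample t-test, normal approximation):
z_β = d · √n - z_{α/2}
z_β = 0.18 · √71 - 1.645
z_β = 0.18 · 8.426 - 1.645
z_β = -0.128

Power = Φ(z_β) = Φ(-0.128) ≈ 0.449

Effect size d = 0.18 is very small by Cohen's convention (0.2/0.5/0.8).

Threshold: power ≥ 0.80 is conventionally adequate.
Power ≈ 0.45 → the study is underpowered (power < 0.80).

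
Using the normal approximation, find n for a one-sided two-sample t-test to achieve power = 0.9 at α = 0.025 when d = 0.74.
n = 39 per group

Sample size formula (two-sample t-test, normal approximation):
n = 2 · ((z_α + z_β) / d)²

z_α = 1.960 (for α = 0.025, one-sided)
z_β = 1.282 (for power = 0.9)
d = 0.74

n = 2 · ((1.960 + 1.282) / 0.74)²
n = 2 · (4.381)²
n ≈ 38.39
Round up to the next whole number: n = 39 per group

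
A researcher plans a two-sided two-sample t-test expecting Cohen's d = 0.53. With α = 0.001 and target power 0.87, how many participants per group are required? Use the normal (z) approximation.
n = 139 per group

Sample size formula (two-sample t-test, normal approximation):
n = 2 · ((z_{α/2} + z_β) / d)²

z_{α/2} = 3.291 (for α = 0.001, two-sided)
z_β = 1.126 (for power = 0.87)
d = 0.53

n = 2 · ((3.291 + 1.126) / 0.53)²
n = 2 · (8.334)²
n ≈ 138.91
Round up to the next whole number: n = 139 per group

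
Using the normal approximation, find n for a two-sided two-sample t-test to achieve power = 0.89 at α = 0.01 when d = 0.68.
n = 63 per group

Sample size formula (two-sample t-test, normal approximation):
n = 2 · ((z_{α/2} + z_β) / d)²

z_{α/2} = 2.576 (for α = 0.01, two-sided)
z_β = 1.227 (for power = 0.89)
d = 0.68

n = 2 · ((2.576 + 1.227) / 0.68)²
n = 2 · (5.593)²
n ≈ 62.56
Round up to the next whole number: n = 63 per group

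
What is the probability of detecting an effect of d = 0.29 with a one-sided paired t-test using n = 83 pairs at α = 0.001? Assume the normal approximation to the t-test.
Power ≈ 0.33

Power calculation (paired t-test, normal approximation):
z_β = d · √n - z_α
z_β = 0.29 · √83 - 3.090
z_β = 0.29 · 9.110 - 3.090
z_β = -0.448

Power = Φ(z_β) = Φ(-0.448) ≈ 0.327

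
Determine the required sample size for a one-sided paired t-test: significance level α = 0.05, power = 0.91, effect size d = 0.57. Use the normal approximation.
n = 28 pairs

Sample size formula (paired t-test, normal approximation):
n = ((z_α + z_β) / d)²

z_α = 1.645 (for α = 0.05, one-sided)
z_β = 1.341 (for power = 0.91)
d = 0.57

n = ((1.645 + 1.341) / 0.57)²
n = (5.239)²
n ≈ 27.45
Round up to the next whole number: n = 28 pairs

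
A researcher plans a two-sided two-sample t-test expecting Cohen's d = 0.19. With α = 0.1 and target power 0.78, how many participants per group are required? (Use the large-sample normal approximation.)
n = 324 per group

Sample size formula (two-sample t-test, normal approximation):
n = 2 · ((z_{α/2} + z_β) / d)²

z_{α/2} = 1.645 (for α = 0.1, two-sided)
z_β = 0.772 (for power = 0.78)
d = 0.19

n = 2 · ((1.645 + 0.772) / 0.19)²
n = 2 · (12.721)²
n ≈ 323.65
Round up to the next whole number: n = 324 per group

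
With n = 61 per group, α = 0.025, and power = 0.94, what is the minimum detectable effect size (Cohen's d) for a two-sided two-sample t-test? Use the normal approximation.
d ≈ 0.69

Minimum detectable effect (two-sample t-test, normal approximation):
d = (z_{α/2} + z_β) / √(n/2)
d = (2.241 + 1.555) / √(61/2)
d = 3.796 / 5.523
d ≈ 0.69

By Cohen's convention (0.2 small / 0.5 medium / 0.8 large): medium effect.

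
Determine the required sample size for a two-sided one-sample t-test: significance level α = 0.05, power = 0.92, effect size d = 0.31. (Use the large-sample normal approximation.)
n = 118

Sample size formula (one-sample t-test, normal approximation):
n = ((z_{α/2} + z_β) / d)²

z_{α/2} = 1.960 (for α = 0.05, two-sided)
z_β = 1.405 (for power = 0.92)
d = 0.31

n = ((1.960 + 1.405) / 0.31)²
n = (10.855)²
n ≈ 117.83
Round up to the next whole number: n = 118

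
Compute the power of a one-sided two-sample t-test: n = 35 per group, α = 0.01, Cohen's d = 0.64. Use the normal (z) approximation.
Power ≈ 0.64

Power calculation (two-sample t-test, normal approximation):
z_β = d · √(n/2) - z_α
z_β = 0.64 · √(35/2) - 2.326
z_β = 0.64 · 4.183 - 2.326
z_β = 0.351

Power = Φ(z_β) = Φ(0.351) ≈ 0.637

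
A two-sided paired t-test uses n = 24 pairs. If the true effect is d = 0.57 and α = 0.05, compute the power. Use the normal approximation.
Power ≈ 0.80

Power calculation (paired t-test, normal approximation):
z_β = d · √n - z_{α/2}
z_β = 0.57 · √24 - 1.960
z_β = 0.57 · 4.899 - 1.960
z_β = 0.832

Power = Φ(z_β) = Φ(0.832) ≈ 0.797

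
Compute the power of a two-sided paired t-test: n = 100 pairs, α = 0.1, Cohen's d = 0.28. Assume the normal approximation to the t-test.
Power ≈ 0.88

Power calculation (paired t-test, normal approximation):
z_β = d · √n - z_{α/2}
z_β = 0.28 · √100 - 1.645
z_β = 0.28 · 10.000 - 1.645
z_β = 1.155

Power = Φ(z_β) = Φ(1.155) ≈ 0.876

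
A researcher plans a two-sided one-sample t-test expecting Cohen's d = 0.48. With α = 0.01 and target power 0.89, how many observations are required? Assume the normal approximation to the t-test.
n = 63

Sample size formula (one-sample t-test, normal approximation):
n = ((z_{α/2} + z_β) / d)²

z_{α/2} = 2.576 (for α = 0.01, two-sided)
z_β = 1.227 (for power = 0.89)
d = 0.48

n = ((2.576 + 1.227) / 0.48)²
n = (7.923)²
n ≈ 62.77
Round up to the next whole number: n = 63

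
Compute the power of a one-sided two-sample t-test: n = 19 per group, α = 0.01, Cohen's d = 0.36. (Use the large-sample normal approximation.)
Power ≈ 0.11

Power calculation (two-sample t-test, normal approximation):
z_β = d · √(n/2) - z_α
z_β = 0.36 · √(19/2) - 2.326
z_β = 0.36 · 3.082 - 2.326
z_β = -1.217

Power = Φ(z_β) = Φ(-1.217) ≈ 0.112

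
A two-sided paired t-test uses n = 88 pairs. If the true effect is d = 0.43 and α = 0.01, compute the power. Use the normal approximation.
Power ≈ 0.93

Power calculation (paired t-test, normal approximation):
z_β = d · √n - z_{α/2}
z_β = 0.43 · √88 - 2.576
z_β = 0.43 · 9.381 - 2.576
z_β = 1.458

Power = Φ(z_β) = Φ(1.458) ≈ 0.928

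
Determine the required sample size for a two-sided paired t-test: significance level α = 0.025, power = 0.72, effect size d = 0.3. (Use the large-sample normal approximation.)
n = 89 pairs

Sample size formula (paired t-test, normal approximation):
n = ((z_{α/2} + z_β) / d)²

z_{α/2} = 2.241 (for α = 0.025, two-sided)
z_β = 0.583 (for power = 0.72)
d = 0.3

n = ((2.241 + 0.583) / 0.3)²
n = (9.413)²
n ≈ 88.60
Round up to the next whole number: n = 89 pairs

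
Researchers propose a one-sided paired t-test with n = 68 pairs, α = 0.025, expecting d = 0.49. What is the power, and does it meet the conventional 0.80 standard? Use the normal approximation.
Power ≈ 0.98; the study is adequately powered (power ≥ 0.80)

Power calculation (paired t-test, normal approximation):
z_β = d · √n - z_α
z_β = 0.49 · √68 - 1.960
z_β = 0.49 · 8.246 - 1.960
z_β = 2.081

Power = Φ(z_β) = Φ(2.081) ≈ 0.981

Effect size d = 0.49 is small by Cohen's convention (0.2/0.5/0.8).

Threshold: power ≥ 0.80 is conventionally adequate.
Power ≈ 0.98 → the study is adequately powered (power ≥ 0.80).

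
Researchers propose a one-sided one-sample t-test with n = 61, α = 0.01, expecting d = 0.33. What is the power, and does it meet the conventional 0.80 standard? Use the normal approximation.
Power ≈ 0.60; the study is underpowered (power < 0.80)

Power calculation (one-sample t-test, normal approximation):
z_β = d · √n - z_α
z_β = 0.33 · √61 - 2.326
z_β = 0.33 · 7.810 - 2.326
z_β = 0.251

Power = Φ(z_β) = Φ(0.251) ≈ 0.599

Effect size d = 0.33 is small by Cohen's convention (0.2/0.5/0.8).

Threshold: power ≥ 0.80 is conventionally adequate.
Power ≈ 0.60 → the study is underpowered (power < 0.80).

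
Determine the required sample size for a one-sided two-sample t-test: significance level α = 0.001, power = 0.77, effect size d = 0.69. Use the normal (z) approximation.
n = 62 per group

Sample size formula (two-sample t-test, normal approximation):
n = 2 · ((z_α + z_β) / d)²

z_α = 3.090 (for α = 0.001, one-sided)
z_β = 0.739 (for power = 0.77)
d = 0.69

n = 2 · ((3.090 + 0.739) / 0.69)²
n = 2 · (5.549)²
n ≈ 61.58
Round up to the next whole number: n = 62 per group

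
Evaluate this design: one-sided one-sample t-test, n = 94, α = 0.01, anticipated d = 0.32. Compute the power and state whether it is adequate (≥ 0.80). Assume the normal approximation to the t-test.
Power ≈ 0.78; the study is underpowered (power < 0.80)

Power calculation (one-sample t-test, normal approximation):
z_β = d · √n - z_α
z_β = 0.32 · √94 - 2.326
z_β = 0.32 · 9.695 - 2.326
z_β = 0.776

Power = Φ(z_β) = Φ(0.776) ≈ 0.781

Effect size d = 0.32 is small by Cohen's convention (0.2/0.5/0.8).

Threshold: power ≥ 0.80 is conventionally adequate.
Power ≈ 0.78 → the study is underpowered (power < 0.80).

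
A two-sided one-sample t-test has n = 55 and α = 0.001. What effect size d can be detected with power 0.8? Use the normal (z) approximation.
d ≈ 0.56

Minimum detectable effect (one-sample t-test, normal approximation):
d = (z_{α/2} + z_β) / √n
d = (3.291 + 0.842) / √55
d = 4.132 / 7.416
d ≈ 0.56

By Cohen's convention (0.2 small / 0.5 medium / 0.8 large): medium effect.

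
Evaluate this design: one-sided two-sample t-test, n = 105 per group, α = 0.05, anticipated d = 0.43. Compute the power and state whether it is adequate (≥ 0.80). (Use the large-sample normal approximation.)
Power ≈ 0.93; the study is adequately powered (power ≥ 0.80)

Power calculation (two-sample t-test, normal approximation):
z_β = d · √(n/2) - z_α
z_β = 0.43 · √(105/2) - 1.645
z_β = 0.43 · 7.246 - 1.645
z_β = 1.471

Power = Φ(z_β) = Φ(1.471) ≈ 0.929

Effect size d = 0.43 is small by Cohen's convention (0.2/0.5/0.8).

Threshold: power ≥ 0.80 is conventionally adequate.
Power ≈ 0.93 → the study is adequately powered (power ≥ 0.80).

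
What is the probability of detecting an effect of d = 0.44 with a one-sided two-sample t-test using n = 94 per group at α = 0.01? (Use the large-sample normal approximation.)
Power ≈ 0.75

Power calculation (two-sample t-test, normal approximation):
z_β = d · √(n/2) - z_α
z_β = 0.44 · √(94/2) - 2.326
z_β = 0.44 · 6.856 - 2.326
z_β = 0.690

Power = Φ(z_β) = Φ(0.690) ≈ 0.755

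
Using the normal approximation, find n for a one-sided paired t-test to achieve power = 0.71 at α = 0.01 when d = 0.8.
n = 13 pairs

Sample size formula (paired t-test, normal approximation):
n = ((z_α + z_β) / d)²

z_α = 2.326 (for α = 0.01, one-sided)
z_β = 0.553 (for power = 0.71)
d = 0.8

n = ((2.326 + 0.553) / 0.8)²
n = (3.599)²
n ≈ 12.95
Round up to the next whole number: n = 13 pairs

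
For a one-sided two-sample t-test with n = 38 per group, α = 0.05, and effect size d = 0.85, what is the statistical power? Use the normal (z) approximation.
Power ≈ 0.98

Power calculation (two-sample t-test, normal approximation):
z_β = d · √(n/2) - z_α
z_β = 0.85 · √(38/2) - 1.645
z_β = 0.85 · 4.359 - 1.645
z_β = 2.060

Power = Φ(z_β) = Φ(2.060) ≈ 0.980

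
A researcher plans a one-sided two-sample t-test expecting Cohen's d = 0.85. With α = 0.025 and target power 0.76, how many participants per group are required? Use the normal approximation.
n = 20 per group

Sample size formula (two-sample t-test, normal approximation):
n = 2 · ((z_α + z_β) / d)²

z_α = 1.960 (for α = 0.025, one-sided)
z_β = 0.706 (for power = 0.76)
d = 0.85

n = 2 · ((1.960 + 0.706) / 0.85)²
n = 2 · (3.136)²
n ≈ 19.67
Round up to the next whole number: n = 20 per group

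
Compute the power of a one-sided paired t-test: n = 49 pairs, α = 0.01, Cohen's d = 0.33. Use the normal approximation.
Power ≈ 0.49

Power calculation (paired t-test, normal approximation):
z_β = d · √n - z_α
z_β = 0.33 · √49 - 2.326
z_β = 0.33 · 7.000 - 2.326
z_β = -0.016

Power = Φ(z_β) = Φ(-0.016) ≈ 0.493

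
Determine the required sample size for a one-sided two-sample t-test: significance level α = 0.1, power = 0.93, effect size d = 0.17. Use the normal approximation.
n = 527 per group

Sample size formula (two-sample t-test, normal approximation):
n = 2 · ((z_α + z_β) / d)²

z_α = 1.282 (for α = 0.1, one-sided)
z_β = 1.476 (for power = 0.93)
d = 0.17

n = 2 · ((1.282 + 1.476) / 0.17)²
n = 2 · (16.224)²
n ≈ 526.44
Round up to the next whole number: n = 527 per group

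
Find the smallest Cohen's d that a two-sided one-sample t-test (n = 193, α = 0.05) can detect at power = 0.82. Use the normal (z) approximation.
d ≈ 0.21

Minimum detectable effect (one-sample t-test, normal approximation):
d = (z_{α/2} + z_β) / √n
d = (1.960 + 0.915) / √193
d = 2.875 / 13.892
d ≈ 0.21

By Cohen's convention (0.2 small / 0.5 medium / 0.8 large): small effect.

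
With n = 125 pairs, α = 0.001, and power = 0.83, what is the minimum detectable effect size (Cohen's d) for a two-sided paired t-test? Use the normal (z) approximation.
d ≈ 0.38

Minimum detectable effect (paired t-test, normal approximation):
d = (z_{α/2} + z_β) / √n
d = (3.291 + 0.954) / √125
d = 4.245 / 11.180
d ≈ 0.38

By Cohen's convention (0.2 small / 0.5 medium / 0.8 large): small effect.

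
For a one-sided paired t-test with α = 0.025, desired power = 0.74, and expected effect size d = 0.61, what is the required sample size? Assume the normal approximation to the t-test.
n = 19 pairs

Sample size formula (paired t-test, normal approximation):
n = ((z_α + z_β) / d)²

z_α = 1.960 (for α = 0.025, one-sided)
z_β = 0.643 (for power = 0.74)
d = 0.61

n = ((1.960 + 0.643) / 0.61)²
n = (4.267)²
n ≈ 18.21
Round up to the next whole number: n = 19 pairs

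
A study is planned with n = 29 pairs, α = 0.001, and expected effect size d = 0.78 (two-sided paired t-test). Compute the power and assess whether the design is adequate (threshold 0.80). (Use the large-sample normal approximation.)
Power ≈ 0.82; the study is adequately powered (power ≥ 0.80)

Power calculation (paired t-test, normal approximation):
z_β = d · √n - z_{α/2}
z_β = 0.78 · √29 - 3.291
z_β = 0.78 · 5.385 - 3.291
z_β = 0.910

Power = Φ(z_β) = Φ(0.910) ≈ 0.819

Effect size d = 0.78 is medium by Cohen's convention (0.2/0.5/0.8).

Threshold: power ≥ 0.80 is conventionally adequate.
Power ≈ 0.82 → the study is adequately powered (power ≥ 0.80).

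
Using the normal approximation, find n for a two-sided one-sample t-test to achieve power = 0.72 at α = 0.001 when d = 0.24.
n = 261

Sample size formula (one-sample t-test, normal approximation):
n = ((z_{α/2} + z_β) / d)²

z_{α/2} = 3.291 (for α = 0.001, two-sided)
z_β = 0.583 (for power = 0.72)
d = 0.24

n = ((3.291 + 0.583) / 0.24)²
n = (16.142)²
n ≈ 260.56
Round up to the next whole number: n = 261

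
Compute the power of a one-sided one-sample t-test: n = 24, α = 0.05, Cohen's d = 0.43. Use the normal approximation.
Power ≈ 0.68

Power calculation (one-sample t-test, normal approximation):
z_β = d · √n - z_α
z_β = 0.43 · √24 - 1.645
z_β = 0.43 · 4.899 - 1.645
z_β = 0.462

Power = Φ(z_β) = Φ(0.462) ≈ 0.678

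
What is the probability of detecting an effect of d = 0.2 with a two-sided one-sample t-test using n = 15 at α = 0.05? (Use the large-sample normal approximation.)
Power ≈ 0.12

Power calculation (one-sample t-test, normal approximation):
z_β = d · √n - z_{α/2}
z_β = 0.2 · √15 - 1.960
z_β = 0.2 · 3.873 - 1.960
z_β = -1.185

Power = Φ(z_β) = Φ(-1.185) ≈ 0.118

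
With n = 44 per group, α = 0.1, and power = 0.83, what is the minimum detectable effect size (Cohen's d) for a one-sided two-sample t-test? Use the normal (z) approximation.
d ≈ 0.48

Minimum detectable effect (two-sample t-test, normal approximation):
d = (z_α + z_β) / √(n/2)
d = (1.282 + 0.954) / √(44/2)
d = 2.236 / 4.690
d ≈ 0.48

By Cohen's convention (0.2 small / 0.5 medium / 0.8 large): small effect.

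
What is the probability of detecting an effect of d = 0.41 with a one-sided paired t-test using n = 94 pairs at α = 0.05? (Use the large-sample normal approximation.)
Power ≈ 0.99

Power calculation (paired t-test, normal approximation):
z_β = d · √n - z_α
z_β = 0.41 · √94 - 1.645
z_β = 0.41 · 9.695 - 1.645
z_β = 2.330

Power = Φ(z_β) = Φ(2.330) ≈ 0.990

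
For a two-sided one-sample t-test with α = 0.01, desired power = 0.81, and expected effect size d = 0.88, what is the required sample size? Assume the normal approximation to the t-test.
n = 16

Sample size formula (one-sample t-test, normal approximation):
n = ((z_{α/2} + z_β) / d)²

z_{α/2} = 2.576 (for α = 0.01, two-sided)
z_β = 0.878 (for power = 0.81)
d = 0.88

n = ((2.576 + 0.878) / 0.88)²
n = (3.925)²
n ≈ 15.41
Round up to the next whole number: n = 16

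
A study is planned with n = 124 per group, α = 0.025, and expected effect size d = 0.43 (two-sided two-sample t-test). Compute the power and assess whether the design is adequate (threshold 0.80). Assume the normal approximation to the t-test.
Power ≈ 0.87; the study is adequately powered (power ≥ 0.80)

Power calculation (two-sample t-test, normal approximation):
z_β = d · √(n/2) - z_{α/2}
z_β = 0.43 · √(124/2) - 2.241
z_β = 0.43 · 7.874 - 2.241
z_β = 1.144

Power = Φ(z_β) = Φ(1.144) ≈ 0.874

Effect size d = 0.43 is small by Cohen's convention (0.2/0.5/0.8).

Threshold: power ≥ 0.80 is conventionally adequate.
Power ≈ 0.87 → the study is adequately powered (power ≥ 0.80).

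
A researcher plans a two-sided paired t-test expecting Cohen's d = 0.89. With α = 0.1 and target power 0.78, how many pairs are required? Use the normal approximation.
n = 8 pairs

Sample size formula (paired t-test, normal approximation):
n = ((z_{α/2} + z_β) / d)²

z_{α/2} = 1.645 (for α = 0.1, two-sided)
z_β = 0.772 (for power = 0.78)
d = 0.89

n = ((1.645 + 0.772) / 0.89)²
n = (2.716)²
n ≈ 7.38
Round up to the next whole number: n = 8 pairs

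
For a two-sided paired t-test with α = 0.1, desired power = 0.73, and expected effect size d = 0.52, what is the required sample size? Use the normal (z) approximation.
n = 19 pairs

Sample size formula (paired t-test, normal approximation):
n = ((z_{α/2} + z_β) / d)²

z_{α/2} = 1.645 (for α = 0.1, two-sided)
z_β = 0.613 (for power = 0.73)
d = 0.52

n = ((1.645 + 0.613) / 0.52)²
n = (4.342)²
n ≈ 18.85
Round up to the next whole number: n = 19 pairs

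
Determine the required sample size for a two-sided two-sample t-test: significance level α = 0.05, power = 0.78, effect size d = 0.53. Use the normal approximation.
n = 54 per group

Sample size formula (two-sample t-test, normal approximation):
n = 2 · ((z_{α/2} + z_β) / d)²

z_{α/2} = 1.960 (for α = 0.05, two-sided)
z_β = 0.772 (for power = 0.78)
d = 0.53

n = 2 · ((1.960 + 0.772) / 0.53)²
n = 2 · (5.155)²
n ≈ 53.15
Round up to the next whole number: n = 54 per group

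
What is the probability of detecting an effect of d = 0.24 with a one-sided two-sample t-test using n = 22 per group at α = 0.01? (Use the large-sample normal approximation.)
Power ≈ 0.06

Power calculation (two-sample t-test, normal approximation):
z_β = d · √(n/2) - z_α
z_β = 0.24 · √(22/2) - 2.326
z_β = 0.24 · 3.317 - 2.326
z_β = -1.530

Power = Φ(z_β) = Φ(-1.530) ≈ 0.063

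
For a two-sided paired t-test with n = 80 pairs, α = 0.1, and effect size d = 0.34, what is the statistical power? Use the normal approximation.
Power ≈ 0.92

Power calculation (paired t-test, normal approximation):
z_β = d · √n - z_{α/2}
z_β = 0.34 · √80 - 1.645
z_β = 0.34 · 8.944 - 1.645
z_β = 1.396

Power = Φ(z_β) = Φ(1.396) ≈ 0.919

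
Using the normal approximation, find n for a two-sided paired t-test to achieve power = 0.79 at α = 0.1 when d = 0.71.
n = 12 pairs

Sample size formula (paired t-test, normal approximation):
n = ((z_{α/2} + z_β) / d)²

z_{α/2} = 1.645 (for α = 0.1, two-sided)
z_β = 0.806 (for power = 0.79)
d = 0.71

n = ((1.645 + 0.806) / 0.71)²
n = (3.452)²
n ≈ 11.92
Round up to the next whole number: n = 12 pairs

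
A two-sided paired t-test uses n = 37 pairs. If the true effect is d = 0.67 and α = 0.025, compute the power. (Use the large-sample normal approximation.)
Power ≈ 0.97

Power calculation (paired t-test, normal approximation):
z_β = d · √n - z_{α/2}
z_β = 0.67 · √37 - 2.241
z_β = 0.67 · 6.083 - 2.241
z_β = 1.834

Power = Φ(z_β) = Φ(1.834) ≈ 0.967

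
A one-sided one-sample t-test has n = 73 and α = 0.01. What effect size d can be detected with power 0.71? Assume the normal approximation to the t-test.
d ≈ 0.34

Minimum detectable effect (one-sample t-test, normal approximation):
d = (z_α + z_β) / √n
d = (2.326 + 0.553) / √73
d = 2.880 / 8.544
d ≈ 0.34

By Cohen's convention (0.2 small / 0.5 medium / 0.8 large): small effect.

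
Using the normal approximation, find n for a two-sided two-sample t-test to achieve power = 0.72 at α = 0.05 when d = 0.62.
n = 34 per group

Sample size formula (two-sample t-test, normal approximation):
n = 2 · ((z_{α/2} + z_β) / d)²

z_{α/2} = 1.960 (for α = 0.05, two-sided)
z_β = 0.583 (for power = 0.72)
d = 0.62

n = 2 · ((1.960 + 0.583) / 0.62)²
n = 2 · (4.102)²
n ≈ 33.65
Round up to the next whole number: n = 34 per group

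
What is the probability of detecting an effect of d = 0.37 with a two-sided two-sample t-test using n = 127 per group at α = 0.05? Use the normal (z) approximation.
Power ≈ 0.84

Power calculation (two-sample t-test, normal approximation):
z_β = d · √(n/2) - z_{α/2}
z_β = 0.37 · √(127/2) - 1.960
z_β = 0.37 · 7.969 - 1.960
z_β = 0.988

Power = Φ(z_β) = Φ(0.988) ≈ 0.839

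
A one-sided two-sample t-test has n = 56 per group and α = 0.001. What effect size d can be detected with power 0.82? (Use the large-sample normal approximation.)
d ≈ 0.76

Minimum detectable effect (two-sample t-test, normal approximation):
d = (z_α + z_β) / √(n/2)
d = (3.090 + 0.915) / √(56/2)
d = 4.006 / 5.292
d ≈ 0.76

By Cohen's convention (0.2 small / 0.5 medium / 0.8 large): medium effect.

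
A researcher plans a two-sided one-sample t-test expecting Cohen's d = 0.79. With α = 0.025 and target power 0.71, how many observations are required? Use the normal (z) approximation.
n = 13

Sample size formula (one-sample t-test, normal approximation):
n = ((z_{α/2} + z_β) / d)²

z_{α/2} = 2.241 (for α = 0.025, two-sided)
z_β = 0.553 (for power = 0.71)
d = 0.79

n = ((2.241 + 0.553) / 0.79)²
n = (3.537)²
n ≈ 12.51
Round up to the next whole number: n = 13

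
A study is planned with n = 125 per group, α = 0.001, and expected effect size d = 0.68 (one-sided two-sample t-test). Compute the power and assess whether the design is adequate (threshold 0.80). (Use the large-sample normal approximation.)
Power ≈ 0.99; the study is adequately powered (power ≥ 0.80)

Power calculation (two-sample t-test, normal approximation):
z_β = d · √(n/2) - z_α
z_β = 0.68 · √(125/2) - 3.090
z_β = 0.68 · 7.906 - 3.090
z_β = 2.286

Power = Φ(z_β) = Φ(2.286) ≈ 0.989

Effect size d = 0.68 is medium by Cohen's convention (0.2/0.5/0.8).

Threshold: power ≥ 0.80 is conventionally adequate.
Power ≈ 0.99 → the study is adequately powered (power ≥ 0.80).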